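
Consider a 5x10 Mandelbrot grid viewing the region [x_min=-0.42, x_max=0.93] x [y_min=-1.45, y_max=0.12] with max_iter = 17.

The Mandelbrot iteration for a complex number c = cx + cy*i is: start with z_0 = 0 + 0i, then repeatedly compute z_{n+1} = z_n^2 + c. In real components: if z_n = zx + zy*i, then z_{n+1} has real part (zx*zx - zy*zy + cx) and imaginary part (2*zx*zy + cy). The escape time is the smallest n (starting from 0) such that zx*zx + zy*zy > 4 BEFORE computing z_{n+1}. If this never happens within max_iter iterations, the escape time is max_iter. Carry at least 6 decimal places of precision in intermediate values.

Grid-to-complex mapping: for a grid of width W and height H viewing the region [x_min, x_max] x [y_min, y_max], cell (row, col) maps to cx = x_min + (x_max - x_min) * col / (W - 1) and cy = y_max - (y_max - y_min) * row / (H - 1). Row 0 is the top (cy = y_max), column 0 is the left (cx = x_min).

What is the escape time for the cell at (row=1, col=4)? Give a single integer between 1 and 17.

Answer: 3

Derivation:
z_0 = 0 + 0i, c = 0.9300 + -0.0544i
Iter 1: z = 0.9300 + -0.0544i, |z|^2 = 0.8679
Iter 2: z = 1.7919 + -0.1557i, |z|^2 = 3.2353
Iter 3: z = 4.1168 + -0.6125i, |z|^2 = 17.3231
Escaped at iteration 3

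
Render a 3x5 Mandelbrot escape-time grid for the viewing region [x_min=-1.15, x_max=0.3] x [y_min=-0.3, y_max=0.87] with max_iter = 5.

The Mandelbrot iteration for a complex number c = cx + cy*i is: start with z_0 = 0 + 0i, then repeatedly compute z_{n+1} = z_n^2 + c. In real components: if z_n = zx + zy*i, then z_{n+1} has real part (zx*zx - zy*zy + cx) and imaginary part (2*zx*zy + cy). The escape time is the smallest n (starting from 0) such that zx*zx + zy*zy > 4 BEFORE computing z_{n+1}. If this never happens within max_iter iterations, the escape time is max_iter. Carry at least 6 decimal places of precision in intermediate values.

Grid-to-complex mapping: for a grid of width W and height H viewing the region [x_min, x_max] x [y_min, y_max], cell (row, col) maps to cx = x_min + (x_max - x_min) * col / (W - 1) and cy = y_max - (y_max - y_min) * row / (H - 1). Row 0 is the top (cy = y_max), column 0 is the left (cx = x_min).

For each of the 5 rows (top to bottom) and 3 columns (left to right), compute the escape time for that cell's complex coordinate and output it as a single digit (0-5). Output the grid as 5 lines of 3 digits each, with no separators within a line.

Answer: 354
455
555
555
555

Derivation:
(row=0, col=0): c = -1.1500 + 0.8700i → escape time 3
(row=0, col=1): c = -0.4250 + 0.8700i → escape time 5
(row=0, col=2): c = 0.3000 + 0.8700i → escape time 4
(row=1, col=0): c = -1.1500 + 0.5775i → escape time 4
(row=1, col=1): c = -0.4250 + 0.5775i → escape time 5
(row=1, col=2): c = 0.3000 + 0.5775i → escape time 5
(row=2, col=0): c = -1.1500 + 0.2850i → escape time 5
(row=2, col=1): c = -0.4250 + 0.2850i → escape time 5
(row=2, col=2): c = 0.3000 + 0.2850i → escape time 5
(row=3, col=0): c = -1.1500 + -0.0075i → escape time 5
(row=3, col=1): c = -0.4250 + -0.0075i → escape time 5
(row=3, col=2): c = 0.3000 + -0.0075i → escape time 5
(row=4, col=0): c = -1.1500 + -0.3000i → escape time 5
(row=4, col=1): c = -0.4250 + -0.3000i → escape time 5
(row=4, col=2): c = 0.3000 + -0.3000i → escape time 5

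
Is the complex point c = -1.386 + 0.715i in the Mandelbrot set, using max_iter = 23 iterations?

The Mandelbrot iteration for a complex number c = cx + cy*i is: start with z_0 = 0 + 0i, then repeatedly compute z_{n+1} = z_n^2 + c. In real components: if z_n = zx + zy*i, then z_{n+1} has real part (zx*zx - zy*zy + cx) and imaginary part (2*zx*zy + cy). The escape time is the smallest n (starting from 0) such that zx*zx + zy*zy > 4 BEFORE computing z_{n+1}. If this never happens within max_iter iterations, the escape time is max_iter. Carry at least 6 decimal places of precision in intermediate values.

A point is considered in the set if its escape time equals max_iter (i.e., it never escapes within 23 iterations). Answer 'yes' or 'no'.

z_0 = 0 + 0i, c = -1.3860 + 0.7150i
Iter 1: z = -1.3860 + 0.7150i, |z|^2 = 2.4322
Iter 2: z = 0.0238 + -1.2670i, |z|^2 = 1.6058
Iter 3: z = -2.9907 + 0.6548i, |z|^2 = 9.3728
Escaped at iteration 3

Answer: no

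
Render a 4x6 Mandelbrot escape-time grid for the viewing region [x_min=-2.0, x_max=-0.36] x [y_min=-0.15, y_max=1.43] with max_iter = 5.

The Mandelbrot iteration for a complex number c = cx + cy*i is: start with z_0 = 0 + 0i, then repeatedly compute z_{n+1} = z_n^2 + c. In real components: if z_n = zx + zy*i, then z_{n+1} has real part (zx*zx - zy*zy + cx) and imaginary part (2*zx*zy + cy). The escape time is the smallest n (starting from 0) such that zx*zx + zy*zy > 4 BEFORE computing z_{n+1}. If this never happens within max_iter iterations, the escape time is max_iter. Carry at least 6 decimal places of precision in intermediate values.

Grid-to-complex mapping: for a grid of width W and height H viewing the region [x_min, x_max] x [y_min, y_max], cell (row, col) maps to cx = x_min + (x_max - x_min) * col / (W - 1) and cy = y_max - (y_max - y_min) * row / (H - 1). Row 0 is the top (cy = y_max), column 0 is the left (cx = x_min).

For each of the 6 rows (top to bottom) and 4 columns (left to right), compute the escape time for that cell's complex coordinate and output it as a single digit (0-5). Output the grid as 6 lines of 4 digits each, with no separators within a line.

Answer: 1122
1234
1345
1355
1555
1555

Derivation:
(row=0, col=0): c = -2.0000 + 1.4300i → escape time 1
(row=0, col=1): c = -1.4533 + 1.4300i → escape time 1
(row=0, col=2): c = -0.9067 + 1.4300i → escape time 2
(row=0, col=3): c = -0.3600 + 1.4300i → escape time 2
(row=1, col=0): c = -2.0000 + 1.1140i → escape time 1
(row=1, col=1): c = -1.4533 + 1.1140i → escape time 2
(row=1, col=2): c = -0.9067 + 1.1140i → escape time 3
(row=1, col=3): c = -0.3600 + 1.1140i → escape time 4
(row=2, col=0): c = -2.0000 + 0.7980i → escape time 1
(row=2, col=1): c = -1.4533 + 0.7980i → escape time 3
(row=2, col=2): c = -0.9067 + 0.7980i → escape time 4
(row=2, col=3): c = -0.3600 + 0.7980i → escape time 5
(row=3, col=0): c = -2.0000 + 0.4820i → escape time 1
(row=3, col=1): c = -1.4533 + 0.4820i → escape time 3
(row=3, col=2): c = -0.9067 + 0.4820i → escape time 5
(row=3, col=3): c = -0.3600 + 0.4820i → escape time 5
(row=4, col=0): c = -2.0000 + 0.1660i → escape time 1
(row=4, col=1): c = -1.4533 + 0.1660i → escape time 5
(row=4, col=2): c = -0.9067 + 0.1660i → escape time 5
(row=4, col=3): c = -0.3600 + 0.1660i → escape time 5
(row=5, col=0): c = -2.0000 + -0.1500i → escape time 1
(row=5, col=1): c = -1.4533 + -0.1500i → escape time 5
(row=5, col=2): c = -0.9067 + -0.1500i → escape time 5
(row=5, col=3): c = -0.3600 + -0.1500i → escape time 5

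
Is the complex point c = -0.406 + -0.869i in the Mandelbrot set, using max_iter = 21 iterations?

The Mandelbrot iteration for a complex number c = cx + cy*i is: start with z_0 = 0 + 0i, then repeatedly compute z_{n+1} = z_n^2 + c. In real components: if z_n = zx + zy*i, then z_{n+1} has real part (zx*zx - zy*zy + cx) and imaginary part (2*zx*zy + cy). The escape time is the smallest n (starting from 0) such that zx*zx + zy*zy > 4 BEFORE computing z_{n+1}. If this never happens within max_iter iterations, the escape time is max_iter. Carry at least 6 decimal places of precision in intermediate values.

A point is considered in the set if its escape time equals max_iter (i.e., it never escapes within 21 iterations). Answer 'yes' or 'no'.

Answer: no

Derivation:
z_0 = 0 + 0i, c = -0.4060 + -0.8690i
Iter 1: z = -0.4060 + -0.8690i, |z|^2 = 0.9200
Iter 2: z = -0.9963 + -0.1634i, |z|^2 = 1.0194
Iter 3: z = 0.5600 + -0.5435i, |z|^2 = 0.6089
Iter 4: z = -0.3878 + -1.4776i, |z|^2 = 2.3338
Iter 5: z = -2.4391 + 0.2770i, |z|^2 = 6.0257
Escaped at iteration 5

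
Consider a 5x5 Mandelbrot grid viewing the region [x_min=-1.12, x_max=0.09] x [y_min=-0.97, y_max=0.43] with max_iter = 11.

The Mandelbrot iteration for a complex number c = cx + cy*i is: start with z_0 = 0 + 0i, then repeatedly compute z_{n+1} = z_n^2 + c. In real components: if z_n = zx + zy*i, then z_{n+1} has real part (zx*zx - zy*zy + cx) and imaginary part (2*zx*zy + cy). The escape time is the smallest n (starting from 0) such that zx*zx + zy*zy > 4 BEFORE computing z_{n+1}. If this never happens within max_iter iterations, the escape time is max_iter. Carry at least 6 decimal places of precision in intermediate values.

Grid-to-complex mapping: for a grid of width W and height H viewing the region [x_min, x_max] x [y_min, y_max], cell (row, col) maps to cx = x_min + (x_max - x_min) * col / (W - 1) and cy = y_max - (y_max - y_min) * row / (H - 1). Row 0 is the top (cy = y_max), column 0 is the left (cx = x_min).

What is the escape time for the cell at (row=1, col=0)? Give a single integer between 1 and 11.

z_0 = 0 + 0i, c = -1.1200 + 0.0800i
Iter 1: z = -1.1200 + 0.0800i, |z|^2 = 1.2608
Iter 2: z = 0.1280 + -0.0992i, |z|^2 = 0.0262
Iter 3: z = -1.1135 + 0.0546i, |z|^2 = 1.2428
Iter 4: z = 0.1168 + -0.0416i, |z|^2 = 0.0154
Iter 5: z = -1.1081 + 0.0703i, |z|^2 = 1.2328
Iter 6: z = 0.1029 + -0.0758i, |z|^2 = 0.0163
Iter 7: z = -1.1151 + 0.0644i, |z|^2 = 1.2477
Iter 8: z = 0.1194 + -0.0636i, |z|^2 = 0.0183
Iter 9: z = -1.1098 + 0.0648i, |z|^2 = 1.2358
Iter 10: z = 0.1074 + -0.0638i, |z|^2 = 0.0156

Answer: 11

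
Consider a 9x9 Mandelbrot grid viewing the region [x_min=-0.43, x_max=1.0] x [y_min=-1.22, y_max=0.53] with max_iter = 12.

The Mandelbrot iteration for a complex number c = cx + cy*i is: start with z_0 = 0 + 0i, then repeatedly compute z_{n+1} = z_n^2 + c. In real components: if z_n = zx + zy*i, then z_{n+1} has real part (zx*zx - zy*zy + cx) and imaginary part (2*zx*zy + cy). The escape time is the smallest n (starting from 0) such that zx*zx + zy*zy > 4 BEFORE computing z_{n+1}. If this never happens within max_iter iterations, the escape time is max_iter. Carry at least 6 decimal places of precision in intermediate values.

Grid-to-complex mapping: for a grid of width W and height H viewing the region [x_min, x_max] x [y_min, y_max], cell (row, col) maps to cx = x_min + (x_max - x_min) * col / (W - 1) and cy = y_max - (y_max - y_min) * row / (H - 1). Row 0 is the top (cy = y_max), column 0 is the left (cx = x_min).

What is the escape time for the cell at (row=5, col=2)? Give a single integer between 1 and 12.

Answer: 12

Derivation:
z_0 = 0 + 0i, c = -0.0725 + -0.5637i
Iter 1: z = -0.0725 + -0.5637i, |z|^2 = 0.3231
Iter 2: z = -0.3851 + -0.4820i, |z|^2 = 0.3806
Iter 3: z = -0.1566 + -0.1925i, |z|^2 = 0.0616
Iter 4: z = -0.0851 + -0.5035i, |z|^2 = 0.2607
Iter 5: z = -0.3187 + -0.4781i, |z|^2 = 0.3302
Iter 6: z = -0.1995 + -0.2590i, |z|^2 = 0.1069
Iter 7: z = -0.0998 + -0.4604i, |z|^2 = 0.2219
Iter 8: z = -0.2745 + -0.4719i, |z|^2 = 0.2980
Iter 9: z = -0.2198 + -0.3047i, |z|^2 = 0.1411
Iter 10: z = -0.1170 + -0.4298i, |z|^2 = 0.1984
Iter 11: z = -0.2436 + -0.4632i, |z|^2 = 0.2738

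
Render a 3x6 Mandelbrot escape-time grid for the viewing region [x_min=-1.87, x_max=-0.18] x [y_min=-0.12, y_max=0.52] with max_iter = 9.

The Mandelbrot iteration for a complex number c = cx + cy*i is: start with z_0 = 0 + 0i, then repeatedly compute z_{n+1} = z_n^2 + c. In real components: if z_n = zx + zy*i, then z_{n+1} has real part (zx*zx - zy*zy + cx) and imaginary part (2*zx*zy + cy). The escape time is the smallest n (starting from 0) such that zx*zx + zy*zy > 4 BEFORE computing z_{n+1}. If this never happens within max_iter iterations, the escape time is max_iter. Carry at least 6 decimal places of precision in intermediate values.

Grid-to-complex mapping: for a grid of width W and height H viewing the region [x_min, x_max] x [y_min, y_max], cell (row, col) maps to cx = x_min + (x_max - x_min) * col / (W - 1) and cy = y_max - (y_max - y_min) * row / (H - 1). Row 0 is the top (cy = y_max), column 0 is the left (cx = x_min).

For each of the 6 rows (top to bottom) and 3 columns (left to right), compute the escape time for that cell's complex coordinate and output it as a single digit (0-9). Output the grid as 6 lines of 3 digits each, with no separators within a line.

(row=0, col=0): c = -1.8700 + 0.5200i → escape time 3
(row=0, col=1): c = -1.0250 + 0.5200i → escape time 5
(row=0, col=2): c = -0.1800 + 0.5200i → escape time 9
(row=1, col=0): c = -1.8700 + 0.3920i → escape time 3
(row=1, col=1): c = -1.0250 + 0.3920i → escape time 9
(row=1, col=2): c = -0.1800 + 0.3920i → escape time 9
(row=2, col=0): c = -1.8700 + 0.2640i → escape time 4
(row=2, col=1): c = -1.0250 + 0.2640i → escape time 9
(row=2, col=2): c = -0.1800 + 0.2640i → escape time 9
(row=3, col=0): c = -1.8700 + 0.1360i → escape time 4
(row=3, col=1): c = -1.0250 + 0.1360i → escape time 9
(row=3, col=2): c = -0.1800 + 0.1360i → escape time 9
(row=4, col=0): c = -1.8700 + 0.0080i → escape time 9
(row=4, col=1): c = -1.0250 + 0.0080i → escape time 9
(row=4, col=2): c = -0.1800 + 0.0080i → escape time 9
(row=5, col=0): c = -1.8700 + -0.1200i → escape time 4
(row=5, col=1): c = -1.0250 + -0.1200i → escape time 9
(row=5, col=2): c = -0.1800 + -0.1200i → escape time 9

Answer: 359
399
499
499
999
499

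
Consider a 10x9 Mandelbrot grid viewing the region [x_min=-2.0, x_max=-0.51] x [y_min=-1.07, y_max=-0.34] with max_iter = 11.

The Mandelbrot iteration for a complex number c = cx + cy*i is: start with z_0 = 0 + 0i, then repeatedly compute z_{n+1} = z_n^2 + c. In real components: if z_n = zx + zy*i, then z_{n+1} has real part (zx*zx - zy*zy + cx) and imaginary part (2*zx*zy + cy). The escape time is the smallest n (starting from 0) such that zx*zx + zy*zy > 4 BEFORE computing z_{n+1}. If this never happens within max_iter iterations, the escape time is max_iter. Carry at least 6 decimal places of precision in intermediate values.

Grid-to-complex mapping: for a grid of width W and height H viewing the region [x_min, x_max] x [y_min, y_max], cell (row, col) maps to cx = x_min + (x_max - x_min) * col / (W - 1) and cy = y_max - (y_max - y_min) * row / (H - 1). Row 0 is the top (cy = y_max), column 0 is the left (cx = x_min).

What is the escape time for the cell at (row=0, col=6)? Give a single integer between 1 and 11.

z_0 = 0 + 0i, c = -1.0067 + -0.3400i
Iter 1: z = -1.0067 + -0.3400i, |z|^2 = 1.1290
Iter 2: z = -0.1089 + 0.3445i, |z|^2 = 0.1306
Iter 3: z = -1.1135 + -0.4150i, |z|^2 = 1.4122
Iter 4: z = 0.0610 + 0.5843i, |z|^2 = 0.3451
Iter 5: z = -1.3443 + -0.2687i, |z|^2 = 1.8795
Iter 6: z = 0.7284 + 0.3825i, |z|^2 = 0.6768
Iter 7: z = -0.6225 + 0.2172i, |z|^2 = 0.4347
Iter 8: z = -0.6664 + -0.6104i, |z|^2 = 0.8167
Iter 9: z = -0.9352 + 0.4735i, |z|^2 = 1.0989
Iter 10: z = -0.3563 + -1.2257i, |z|^2 = 1.6294

Answer: 11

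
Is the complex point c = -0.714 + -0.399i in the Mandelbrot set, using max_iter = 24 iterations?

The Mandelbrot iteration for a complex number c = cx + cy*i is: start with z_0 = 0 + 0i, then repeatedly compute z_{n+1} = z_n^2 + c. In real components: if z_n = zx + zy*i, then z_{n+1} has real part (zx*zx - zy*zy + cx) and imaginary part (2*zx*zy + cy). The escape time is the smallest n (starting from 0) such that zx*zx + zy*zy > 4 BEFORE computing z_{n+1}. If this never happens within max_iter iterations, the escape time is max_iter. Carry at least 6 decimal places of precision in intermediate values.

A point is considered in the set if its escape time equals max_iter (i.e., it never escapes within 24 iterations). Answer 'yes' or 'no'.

Answer: no

Derivation:
z_0 = 0 + 0i, c = -0.7140 + -0.3990i
Iter 1: z = -0.7140 + -0.3990i, |z|^2 = 0.6690
Iter 2: z = -0.3634 + 0.1708i, |z|^2 = 0.1612
Iter 3: z = -0.6111 + -0.5231i, |z|^2 = 0.6471
Iter 4: z = -0.6142 + 0.2404i, |z|^2 = 0.4350
Iter 5: z = -0.3945 + -0.6943i, |z|^2 = 0.6376
Iter 6: z = -1.0404 + 0.1488i, |z|^2 = 1.1045
Iter 7: z = 0.3462 + -0.7086i, |z|^2 = 0.6220
Iter 8: z = -1.0963 + -0.8896i, |z|^2 = 1.9932
Iter 9: z = -0.3036 + 1.5515i, |z|^2 = 2.4993
Iter 10: z = -3.0289 + -1.3412i, |z|^2 = 10.9732
Escaped at iteration 10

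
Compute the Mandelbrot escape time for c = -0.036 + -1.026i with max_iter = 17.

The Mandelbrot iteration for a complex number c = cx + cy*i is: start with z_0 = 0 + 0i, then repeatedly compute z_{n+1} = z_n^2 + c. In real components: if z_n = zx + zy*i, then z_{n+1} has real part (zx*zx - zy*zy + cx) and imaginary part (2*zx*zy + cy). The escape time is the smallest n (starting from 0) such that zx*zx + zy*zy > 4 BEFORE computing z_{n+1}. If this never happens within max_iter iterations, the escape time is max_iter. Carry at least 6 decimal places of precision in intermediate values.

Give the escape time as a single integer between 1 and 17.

z_0 = 0 + 0i, c = -0.0360 + -1.0260i
Iter 1: z = -0.0360 + -1.0260i, |z|^2 = 1.0540
Iter 2: z = -1.0874 + -0.9521i, |z|^2 = 2.0889
Iter 3: z = 0.2398 + 1.0446i, |z|^2 = 1.1488
Iter 4: z = -1.0698 + -0.5249i, |z|^2 = 1.4199
Iter 5: z = 0.8329 + 0.0970i, |z|^2 = 0.7031
Iter 6: z = 0.6483 + -0.8644i, |z|^2 = 1.1675
Iter 7: z = -0.3629 + -2.1468i, |z|^2 = 4.7404
Escaped at iteration 7

Answer: 7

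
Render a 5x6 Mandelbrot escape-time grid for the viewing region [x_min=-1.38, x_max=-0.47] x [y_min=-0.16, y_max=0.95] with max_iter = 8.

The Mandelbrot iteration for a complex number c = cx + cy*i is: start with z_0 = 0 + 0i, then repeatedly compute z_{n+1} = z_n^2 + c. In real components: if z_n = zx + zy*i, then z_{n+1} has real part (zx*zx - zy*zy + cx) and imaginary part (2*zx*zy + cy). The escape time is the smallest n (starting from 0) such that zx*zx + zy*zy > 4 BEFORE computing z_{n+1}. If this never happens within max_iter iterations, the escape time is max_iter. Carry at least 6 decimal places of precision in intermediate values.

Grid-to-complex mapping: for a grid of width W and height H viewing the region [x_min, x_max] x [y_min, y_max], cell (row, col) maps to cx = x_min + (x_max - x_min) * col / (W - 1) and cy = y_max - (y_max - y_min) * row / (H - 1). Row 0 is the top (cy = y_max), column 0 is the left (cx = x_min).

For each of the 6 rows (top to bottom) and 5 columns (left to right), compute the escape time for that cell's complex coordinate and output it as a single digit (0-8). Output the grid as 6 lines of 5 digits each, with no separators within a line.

(row=0, col=0): c = -1.3800 + 0.9500i → escape time 3
(row=0, col=1): c = -1.1525 + 0.9500i → escape time 3
(row=0, col=2): c = -0.9250 + 0.9500i → escape time 3
(row=0, col=3): c = -0.6975 + 0.9500i → escape time 4
(row=0, col=4): c = -0.4700 + 0.9500i → escape time 4
(row=1, col=0): c = -1.3800 + 0.7280i → escape time 3
(row=1, col=1): c = -1.1525 + 0.7280i → escape time 3
(row=1, col=2): c = -0.9250 + 0.7280i → escape time 4
(row=1, col=3): c = -0.6975 + 0.7280i → escape time 5
(row=1, col=4): c = -0.4700 + 0.7280i → escape time 7
(row=2, col=0): c = -1.3800 + 0.5060i → escape time 3
(row=2, col=1): c = -1.1525 + 0.5060i → escape time 5
(row=2, col=2): c = -0.9250 + 0.5060i → escape time 5
(row=2, col=3): c = -0.6975 + 0.5060i → escape time 8
(row=2, col=4): c = -0.4700 + 0.5060i → escape time 8
(row=3, col=0): c = -1.3800 + 0.2840i → escape time 6
(row=3, col=1): c = -1.1525 + 0.2840i → escape time 8
(row=3, col=2): c = -0.9250 + 0.2840i → escape time 8
(row=3, col=3): c = -0.6975 + 0.2840i → escape time 8
(row=3, col=4): c = -0.4700 + 0.2840i → escape time 8
(row=4, col=0): c = -1.3800 + 0.0620i → escape time 8
(row=4, col=1): c = -1.1525 + 0.0620i → escape time 8
(row=4, col=2): c = -0.9250 + 0.0620i → escape time 8
(row=4, col=3): c = -0.6975 + 0.0620i → escape time 8
(row=4, col=4): c = -0.4700 + 0.0620i → escape time 8
(row=5, col=0): c = -1.3800 + -0.1600i → escape time 8
(row=5, col=1): c = -1.1525 + -0.1600i → escape time 8
(row=5, col=2): c = -0.9250 + -0.1600i → escape time 8
(row=5, col=3): c = -0.6975 + -0.1600i → escape time 8
(row=5, col=4): c = -0.4700 + -0.1600i → escape time 8

Answer: 33344
33457
35588
68888
88888
88888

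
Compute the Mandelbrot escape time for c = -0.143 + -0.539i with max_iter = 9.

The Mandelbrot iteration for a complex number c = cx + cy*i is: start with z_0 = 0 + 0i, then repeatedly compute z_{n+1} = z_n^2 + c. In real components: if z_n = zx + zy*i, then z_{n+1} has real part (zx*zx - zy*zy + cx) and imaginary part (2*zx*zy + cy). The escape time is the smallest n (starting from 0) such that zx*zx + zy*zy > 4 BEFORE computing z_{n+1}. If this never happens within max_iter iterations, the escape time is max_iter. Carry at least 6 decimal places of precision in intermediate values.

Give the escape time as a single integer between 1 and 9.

Answer: 9

Derivation:
z_0 = 0 + 0i, c = -0.1430 + -0.5390i
Iter 1: z = -0.1430 + -0.5390i, |z|^2 = 0.3110
Iter 2: z = -0.4131 + -0.3848i, |z|^2 = 0.3187
Iter 3: z = -0.1205 + -0.2211i, |z|^2 = 0.0634
Iter 4: z = -0.1774 + -0.4857i, |z|^2 = 0.2674
Iter 5: z = -0.3475 + -0.3667i, |z|^2 = 0.2552
Iter 6: z = -0.1567 + -0.2842i, |z|^2 = 0.1053
Iter 7: z = -0.1992 + -0.4499i, |z|^2 = 0.2421
Iter 8: z = -0.3058 + -0.3598i, |z|^2 = 0.2229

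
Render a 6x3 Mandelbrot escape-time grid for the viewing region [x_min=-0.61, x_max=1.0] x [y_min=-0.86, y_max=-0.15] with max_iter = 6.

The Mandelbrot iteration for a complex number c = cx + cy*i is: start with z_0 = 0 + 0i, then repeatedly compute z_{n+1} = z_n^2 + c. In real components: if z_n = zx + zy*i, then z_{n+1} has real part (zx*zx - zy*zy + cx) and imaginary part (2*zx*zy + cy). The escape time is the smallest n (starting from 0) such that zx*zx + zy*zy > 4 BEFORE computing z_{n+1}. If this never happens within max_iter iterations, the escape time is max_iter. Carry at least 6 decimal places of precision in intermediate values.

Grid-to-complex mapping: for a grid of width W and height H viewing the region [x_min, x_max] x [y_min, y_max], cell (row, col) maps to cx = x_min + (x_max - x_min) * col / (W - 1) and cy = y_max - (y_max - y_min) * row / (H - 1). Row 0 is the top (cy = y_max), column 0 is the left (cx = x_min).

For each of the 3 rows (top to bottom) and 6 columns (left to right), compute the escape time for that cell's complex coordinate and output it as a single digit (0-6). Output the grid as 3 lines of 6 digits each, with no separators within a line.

Answer: 666632
666632
466422

Derivation:
(row=0, col=0): c = -0.6100 + -0.1500i → escape time 6
(row=0, col=1): c = -0.2880 + -0.1500i → escape time 6
(row=0, col=2): c = 0.0340 + -0.1500i → escape time 6
(row=0, col=3): c = 0.3560 + -0.1500i → escape time 6
(row=0, col=4): c = 0.6780 + -0.1500i → escape time 3
(row=0, col=5): c = 1.0000 + -0.1500i → escape time 2
(row=1, col=0): c = -0.6100 + -0.5050i → escape time 6
(row=1, col=1): c = -0.2880 + -0.5050i → escape time 6
(row=1, col=2): c = 0.0340 + -0.5050i → escape time 6
(row=1, col=3): c = 0.3560 + -0.5050i → escape time 6
(row=1, col=4): c = 0.6780 + -0.5050i → escape time 3
(row=1, col=5): c = 1.0000 + -0.5050i → escape time 2
(row=2, col=0): c = -0.6100 + -0.8600i → escape time 4
(row=2, col=1): c = -0.2880 + -0.8600i → escape time 6
(row=2, col=2): c = 0.0340 + -0.8600i → escape time 6
(row=2, col=3): c = 0.3560 + -0.8600i → escape time 4
(row=2, col=4): c = 0.6780 + -0.8600i → escape time 2
(row=2, col=5): c = 1.0000 + -0.8600i → escape time 2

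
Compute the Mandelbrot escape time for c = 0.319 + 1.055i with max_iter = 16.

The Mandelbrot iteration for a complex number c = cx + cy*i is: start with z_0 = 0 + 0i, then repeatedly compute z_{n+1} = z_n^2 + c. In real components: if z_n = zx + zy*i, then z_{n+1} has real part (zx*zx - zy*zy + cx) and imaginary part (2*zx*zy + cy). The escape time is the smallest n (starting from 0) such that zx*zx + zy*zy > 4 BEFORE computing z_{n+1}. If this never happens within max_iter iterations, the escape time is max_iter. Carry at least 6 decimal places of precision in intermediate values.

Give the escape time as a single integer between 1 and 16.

z_0 = 0 + 0i, c = 0.3190 + 1.0550i
Iter 1: z = 0.3190 + 1.0550i, |z|^2 = 1.2148
Iter 2: z = -0.6923 + 1.7281i, |z|^2 = 3.4655
Iter 3: z = -2.1881 + -1.3376i, |z|^2 = 6.5768
Escaped at iteration 3

Answer: 3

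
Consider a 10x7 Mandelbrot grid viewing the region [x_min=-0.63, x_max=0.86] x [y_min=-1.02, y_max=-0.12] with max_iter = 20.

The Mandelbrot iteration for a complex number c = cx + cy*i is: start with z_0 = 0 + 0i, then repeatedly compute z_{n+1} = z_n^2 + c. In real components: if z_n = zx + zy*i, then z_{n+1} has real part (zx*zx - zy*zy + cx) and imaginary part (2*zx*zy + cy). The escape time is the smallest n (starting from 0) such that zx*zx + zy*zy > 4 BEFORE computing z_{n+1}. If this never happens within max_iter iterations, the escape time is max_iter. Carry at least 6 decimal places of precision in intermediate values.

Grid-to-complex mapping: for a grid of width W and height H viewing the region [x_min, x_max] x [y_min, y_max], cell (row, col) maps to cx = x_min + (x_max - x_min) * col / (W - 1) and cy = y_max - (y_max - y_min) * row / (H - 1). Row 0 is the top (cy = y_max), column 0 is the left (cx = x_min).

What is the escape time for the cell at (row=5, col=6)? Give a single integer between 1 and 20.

z_0 = 0 + 0i, c = 0.3633 + -0.8700i
Iter 1: z = 0.3633 + -0.8700i, |z|^2 = 0.8889
Iter 2: z = -0.2616 + -1.5022i, |z|^2 = 2.3250
Iter 3: z = -1.8249 + -0.0842i, |z|^2 = 3.3372
Iter 4: z = 3.6864 + -0.5628i, |z|^2 = 13.9060
Escaped at iteration 4

Answer: 4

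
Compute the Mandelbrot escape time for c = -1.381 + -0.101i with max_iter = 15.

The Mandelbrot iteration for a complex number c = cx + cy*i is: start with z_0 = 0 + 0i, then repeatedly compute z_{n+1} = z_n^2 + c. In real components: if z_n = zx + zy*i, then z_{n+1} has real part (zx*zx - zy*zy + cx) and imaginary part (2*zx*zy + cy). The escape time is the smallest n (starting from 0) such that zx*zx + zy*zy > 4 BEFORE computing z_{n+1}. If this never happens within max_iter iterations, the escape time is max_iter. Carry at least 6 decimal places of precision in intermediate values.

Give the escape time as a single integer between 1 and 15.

z_0 = 0 + 0i, c = -1.3810 + -0.1010i
Iter 1: z = -1.3810 + -0.1010i, |z|^2 = 1.9174
Iter 2: z = 0.5160 + 0.1780i, |z|^2 = 0.2979
Iter 3: z = -1.1465 + 0.0826i, |z|^2 = 1.3212
Iter 4: z = -0.0735 + -0.2905i, |z|^2 = 0.0898
Iter 5: z = -1.4600 + -0.0583i, |z|^2 = 2.1350
Iter 6: z = 0.7472 + 0.0693i, |z|^2 = 0.5631
Iter 7: z = -0.8275 + 0.0025i, |z|^2 = 0.6848
Iter 8: z = -0.6962 + -0.1052i, |z|^2 = 0.4957
Iter 9: z = -0.9074 + 0.0455i, |z|^2 = 0.8254
Iter 10: z = -0.5597 + -0.1835i, |z|^2 = 0.3469
Iter 11: z = -1.1014 + 0.1044i, |z|^2 = 1.2240
Iter 12: z = -0.1788 + -0.3310i, |z|^2 = 0.1415
Iter 13: z = -1.4586 + 0.0173i, |z|^2 = 2.1277
Iter 14: z = 0.7461 + -0.1515i, |z|^2 = 0.5797

Answer: 15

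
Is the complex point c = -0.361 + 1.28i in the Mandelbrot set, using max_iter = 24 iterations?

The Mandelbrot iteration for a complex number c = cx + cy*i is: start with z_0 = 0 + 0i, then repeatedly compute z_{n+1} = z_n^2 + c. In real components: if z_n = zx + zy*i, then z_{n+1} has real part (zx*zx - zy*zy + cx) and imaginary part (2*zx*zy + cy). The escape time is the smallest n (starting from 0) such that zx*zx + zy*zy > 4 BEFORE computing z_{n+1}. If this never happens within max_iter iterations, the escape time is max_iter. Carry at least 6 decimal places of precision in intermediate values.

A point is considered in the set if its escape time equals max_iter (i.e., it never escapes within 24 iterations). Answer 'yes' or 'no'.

z_0 = 0 + 0i, c = -0.3610 + 1.2800i
Iter 1: z = -0.3610 + 1.2800i, |z|^2 = 1.7687
Iter 2: z = -1.8691 + 0.3558i, |z|^2 = 3.6201
Iter 3: z = 3.0058 + -0.0502i, |z|^2 = 9.0376
Escaped at iteration 3

Answer: no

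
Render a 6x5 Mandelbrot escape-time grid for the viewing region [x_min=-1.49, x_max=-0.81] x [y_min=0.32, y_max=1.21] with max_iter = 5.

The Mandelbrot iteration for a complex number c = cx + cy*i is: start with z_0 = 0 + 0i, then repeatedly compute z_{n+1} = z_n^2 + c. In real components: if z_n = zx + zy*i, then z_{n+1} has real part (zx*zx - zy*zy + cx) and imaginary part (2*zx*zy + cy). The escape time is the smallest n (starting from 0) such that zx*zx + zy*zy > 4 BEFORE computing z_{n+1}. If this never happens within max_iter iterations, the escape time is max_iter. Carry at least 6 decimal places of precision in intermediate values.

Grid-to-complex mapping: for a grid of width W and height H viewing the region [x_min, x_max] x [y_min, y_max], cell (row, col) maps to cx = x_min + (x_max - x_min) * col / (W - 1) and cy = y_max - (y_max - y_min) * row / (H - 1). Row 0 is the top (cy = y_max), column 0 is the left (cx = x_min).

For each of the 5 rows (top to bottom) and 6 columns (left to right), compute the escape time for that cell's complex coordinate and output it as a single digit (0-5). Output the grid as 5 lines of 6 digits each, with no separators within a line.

(row=0, col=0): c = -1.4900 + 1.2100i → escape time 2
(row=0, col=1): c = -1.3540 + 1.2100i → escape time 2
(row=0, col=2): c = -1.2180 + 1.2100i → escape time 2
(row=0, col=3): c = -1.0820 + 1.2100i → escape time 3
(row=0, col=4): c = -0.9460 + 1.2100i → escape time 3
(row=0, col=5): c = -0.8100 + 1.2100i → escape time 3
(row=1, col=0): c = -1.4900 + 0.9875i → escape time 3
(row=1, col=1): c = -1.3540 + 0.9875i → escape time 3
(row=1, col=2): c = -1.2180 + 0.9875i → escape time 3
(row=1, col=3): c = -1.0820 + 0.9875i → escape time 3
(row=1, col=4): c = -0.9460 + 0.9875i → escape time 3
(row=1, col=5): c = -0.8100 + 0.9875i → escape time 3
(row=2, col=0): c = -1.4900 + 0.7650i → escape time 3
(row=2, col=1): c = -1.3540 + 0.7650i → escape time 3
(row=2, col=2): c = -1.2180 + 0.7650i → escape time 3
(row=2, col=3): c = -1.0820 + 0.7650i → escape time 3
(row=2, col=4): c = -0.9460 + 0.7650i → escape time 4
(row=2, col=5): c = -0.8100 + 0.7650i → escape time 4
(row=3, col=0): c = -1.4900 + 0.5425i → escape time 3
(row=3, col=1): c = -1.3540 + 0.5425i → escape time 3
(row=3, col=2): c = -1.2180 + 0.5425i → escape time 4
(row=3, col=3): c = -1.0820 + 0.5425i → escape time 5
(row=3, col=4): c = -0.9460 + 0.5425i → escape time 5
(row=3, col=5): c = -0.8100 + 0.5425i → escape time 5
(row=4, col=0): c = -1.4900 + 0.3200i → escape time 5
(row=4, col=1): c = -1.3540 + 0.3200i → escape time 5
(row=4, col=2): c = -1.2180 + 0.3200i → escape time 5
(row=4, col=3): c = -1.0820 + 0.3200i → escape time 5
(row=4, col=4): c = -0.9460 + 0.3200i → escape time 5
(row=4, col=5): c = -0.8100 + 0.3200i → escape time 5

Answer: 222333
333333
333344
334555
555555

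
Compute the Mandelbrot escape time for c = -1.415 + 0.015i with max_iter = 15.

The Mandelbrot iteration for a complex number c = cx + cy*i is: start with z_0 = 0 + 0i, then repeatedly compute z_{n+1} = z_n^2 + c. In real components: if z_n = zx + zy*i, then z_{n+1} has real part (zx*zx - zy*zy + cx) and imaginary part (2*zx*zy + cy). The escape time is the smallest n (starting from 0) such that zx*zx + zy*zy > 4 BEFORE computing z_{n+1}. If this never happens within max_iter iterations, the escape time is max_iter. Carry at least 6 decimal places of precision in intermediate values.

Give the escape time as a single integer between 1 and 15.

z_0 = 0 + 0i, c = -1.4150 + 0.0150i
Iter 1: z = -1.4150 + 0.0150i, |z|^2 = 2.0025
Iter 2: z = 0.5870 + -0.0275i, |z|^2 = 0.3453
Iter 3: z = -1.0712 + -0.0172i, |z|^2 = 1.1477
Iter 4: z = -0.2679 + 0.0519i, |z|^2 = 0.0744
Iter 5: z = -1.3459 + -0.0128i, |z|^2 = 1.8117
Iter 6: z = 0.3964 + 0.0495i, |z|^2 = 0.1596
Iter 7: z = -1.2603 + 0.0542i, |z|^2 = 1.5913
Iter 8: z = 0.1704 + -0.1217i, |z|^2 = 0.0439
Iter 9: z = -1.4008 + -0.0265i, |z|^2 = 1.9628
Iter 10: z = 0.5464 + 0.0892i, |z|^2 = 0.3065
Iter 11: z = -1.1244 + 0.1125i, |z|^2 = 1.2769
Iter 12: z = -0.1634 + -0.2379i, |z|^2 = 0.0833
Iter 13: z = -1.4449 + 0.0927i, |z|^2 = 2.0963
Iter 14: z = 0.6641 + -0.2530i, |z|^2 = 0.5051

Answer: 15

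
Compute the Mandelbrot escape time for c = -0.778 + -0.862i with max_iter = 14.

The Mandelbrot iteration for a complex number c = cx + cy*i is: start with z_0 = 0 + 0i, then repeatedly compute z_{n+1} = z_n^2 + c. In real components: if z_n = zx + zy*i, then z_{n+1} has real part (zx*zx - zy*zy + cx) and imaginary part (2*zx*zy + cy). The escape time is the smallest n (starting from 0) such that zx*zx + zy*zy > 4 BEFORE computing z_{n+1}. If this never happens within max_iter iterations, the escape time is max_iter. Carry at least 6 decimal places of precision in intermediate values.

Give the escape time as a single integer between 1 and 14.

z_0 = 0 + 0i, c = -0.7780 + -0.8620i
Iter 1: z = -0.7780 + -0.8620i, |z|^2 = 1.3483
Iter 2: z = -0.9158 + 0.4793i, |z|^2 = 1.0683
Iter 3: z = -0.1691 + -1.7398i, |z|^2 = 3.0555
Iter 4: z = -3.7763 + -0.2737i, |z|^2 = 14.3353
Escaped at iteration 4

Answer: 4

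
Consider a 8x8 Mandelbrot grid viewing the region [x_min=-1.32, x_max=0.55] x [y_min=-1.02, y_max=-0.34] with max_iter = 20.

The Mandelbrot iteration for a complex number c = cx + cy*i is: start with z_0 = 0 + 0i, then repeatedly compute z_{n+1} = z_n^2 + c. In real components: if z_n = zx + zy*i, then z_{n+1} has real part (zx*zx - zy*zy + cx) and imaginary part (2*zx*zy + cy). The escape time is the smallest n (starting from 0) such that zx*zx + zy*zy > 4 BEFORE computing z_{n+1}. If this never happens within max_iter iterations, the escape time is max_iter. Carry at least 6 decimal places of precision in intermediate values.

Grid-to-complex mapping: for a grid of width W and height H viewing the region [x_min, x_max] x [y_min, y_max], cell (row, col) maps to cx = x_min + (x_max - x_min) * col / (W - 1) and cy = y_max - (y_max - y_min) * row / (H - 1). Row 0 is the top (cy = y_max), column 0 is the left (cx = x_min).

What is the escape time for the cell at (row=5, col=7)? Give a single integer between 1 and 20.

Answer: 3

Derivation:
z_0 = 0 + 0i, c = 0.5500 + -0.8257i
Iter 1: z = 0.5500 + -0.8257i, |z|^2 = 0.9843
Iter 2: z = 0.1707 + -1.7340i, |z|^2 = 3.0359
Iter 3: z = -2.4276 + -1.4177i, |z|^2 = 7.9032
Escaped at iteration 3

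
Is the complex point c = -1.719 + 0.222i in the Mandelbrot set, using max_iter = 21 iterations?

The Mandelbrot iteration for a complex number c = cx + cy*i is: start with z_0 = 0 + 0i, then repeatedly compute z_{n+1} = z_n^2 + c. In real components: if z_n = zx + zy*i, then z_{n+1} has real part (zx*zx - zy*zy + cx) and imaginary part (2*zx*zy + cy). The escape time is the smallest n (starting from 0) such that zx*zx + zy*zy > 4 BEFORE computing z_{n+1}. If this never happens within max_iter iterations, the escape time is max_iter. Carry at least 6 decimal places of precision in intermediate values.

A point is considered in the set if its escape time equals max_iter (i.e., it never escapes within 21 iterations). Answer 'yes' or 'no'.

Answer: no

Derivation:
z_0 = 0 + 0i, c = -1.7190 + 0.2220i
Iter 1: z = -1.7190 + 0.2220i, |z|^2 = 3.0042
Iter 2: z = 1.1867 + -0.5412i, |z|^2 = 1.7011
Iter 3: z = -0.6037 + -1.0625i, |z|^2 = 1.4935
Iter 4: z = -2.4835 + 1.5050i, |z|^2 = 8.4328
Escaped at iteration 4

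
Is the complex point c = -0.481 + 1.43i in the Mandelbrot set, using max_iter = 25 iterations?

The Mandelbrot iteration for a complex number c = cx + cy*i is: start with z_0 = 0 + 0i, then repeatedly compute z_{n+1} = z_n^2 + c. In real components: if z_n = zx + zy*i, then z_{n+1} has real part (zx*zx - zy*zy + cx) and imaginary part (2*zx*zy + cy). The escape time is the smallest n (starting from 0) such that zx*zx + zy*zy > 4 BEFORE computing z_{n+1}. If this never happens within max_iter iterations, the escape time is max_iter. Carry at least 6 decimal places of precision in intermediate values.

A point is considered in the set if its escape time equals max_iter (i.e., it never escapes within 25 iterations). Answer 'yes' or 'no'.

Answer: no

Derivation:
z_0 = 0 + 0i, c = -0.4810 + 1.4300i
Iter 1: z = -0.4810 + 1.4300i, |z|^2 = 2.2763
Iter 2: z = -2.2945 + 0.0543i, |z|^2 = 5.2679
Escaped at iteration 2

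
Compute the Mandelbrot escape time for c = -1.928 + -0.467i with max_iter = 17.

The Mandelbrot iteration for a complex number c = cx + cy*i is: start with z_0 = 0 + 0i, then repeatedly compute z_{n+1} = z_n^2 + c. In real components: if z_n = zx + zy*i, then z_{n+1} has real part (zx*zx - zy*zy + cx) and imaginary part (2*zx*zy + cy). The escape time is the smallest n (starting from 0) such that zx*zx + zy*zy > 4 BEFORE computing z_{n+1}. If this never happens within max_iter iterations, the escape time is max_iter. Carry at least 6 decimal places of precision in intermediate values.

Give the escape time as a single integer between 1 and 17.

z_0 = 0 + 0i, c = -1.9280 + -0.4670i
Iter 1: z = -1.9280 + -0.4670i, |z|^2 = 3.9353
Iter 2: z = 1.5711 + 1.3338i, |z|^2 = 4.2472
Escaped at iteration 2

Answer: 2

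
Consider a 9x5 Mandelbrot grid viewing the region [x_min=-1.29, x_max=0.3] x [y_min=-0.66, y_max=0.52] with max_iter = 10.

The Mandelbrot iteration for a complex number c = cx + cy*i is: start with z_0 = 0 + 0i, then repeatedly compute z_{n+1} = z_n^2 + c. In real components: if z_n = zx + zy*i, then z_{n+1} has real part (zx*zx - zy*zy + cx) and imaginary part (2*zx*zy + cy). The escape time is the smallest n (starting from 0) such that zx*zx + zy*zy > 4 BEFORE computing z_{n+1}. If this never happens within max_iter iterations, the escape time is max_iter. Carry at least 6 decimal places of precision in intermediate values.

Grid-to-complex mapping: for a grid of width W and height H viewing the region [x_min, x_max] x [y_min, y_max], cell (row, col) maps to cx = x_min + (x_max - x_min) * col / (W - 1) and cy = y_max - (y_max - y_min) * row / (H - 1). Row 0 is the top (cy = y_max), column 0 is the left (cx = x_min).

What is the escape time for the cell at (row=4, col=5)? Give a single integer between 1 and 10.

z_0 = 0 + 0i, c = -0.2963 + -0.6600i
Iter 1: z = -0.2963 + -0.6600i, |z|^2 = 0.5234
Iter 2: z = -0.6441 + -0.2690i, |z|^2 = 0.4872
Iter 3: z = 0.0463 + -0.3135i, |z|^2 = 0.1005
Iter 4: z = -0.3924 + -0.6890i, |z|^2 = 0.6287
Iter 5: z = -0.6170 + -0.1192i, |z|^2 = 0.3949
Iter 6: z = 0.0702 + -0.5129i, |z|^2 = 0.2680
Iter 7: z = -0.5544 + -0.7320i, |z|^2 = 0.8432
Iter 8: z = -0.5248 + 0.1516i, |z|^2 = 0.2984
Iter 9: z = -0.0438 + -0.8191i, |z|^2 = 0.6729

Answer: 10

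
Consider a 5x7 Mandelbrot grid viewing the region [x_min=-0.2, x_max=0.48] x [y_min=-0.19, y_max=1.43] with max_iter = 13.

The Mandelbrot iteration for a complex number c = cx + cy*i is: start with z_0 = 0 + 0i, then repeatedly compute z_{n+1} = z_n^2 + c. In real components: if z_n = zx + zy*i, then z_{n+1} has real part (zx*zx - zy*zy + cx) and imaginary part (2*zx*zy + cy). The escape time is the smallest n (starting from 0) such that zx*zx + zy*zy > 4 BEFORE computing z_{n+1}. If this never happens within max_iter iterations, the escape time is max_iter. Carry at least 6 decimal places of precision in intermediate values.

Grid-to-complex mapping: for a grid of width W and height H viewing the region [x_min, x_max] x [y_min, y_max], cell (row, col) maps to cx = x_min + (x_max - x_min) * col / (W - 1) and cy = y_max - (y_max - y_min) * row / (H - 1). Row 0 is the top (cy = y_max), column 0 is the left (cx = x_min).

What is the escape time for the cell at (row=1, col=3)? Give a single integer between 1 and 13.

z_0 = 0 + 0i, c = 0.3100 + 1.1600i
Iter 1: z = 0.3100 + 1.1600i, |z|^2 = 1.4417
Iter 2: z = -0.9395 + 1.8792i, |z|^2 = 4.4141
Escaped at iteration 2

Answer: 2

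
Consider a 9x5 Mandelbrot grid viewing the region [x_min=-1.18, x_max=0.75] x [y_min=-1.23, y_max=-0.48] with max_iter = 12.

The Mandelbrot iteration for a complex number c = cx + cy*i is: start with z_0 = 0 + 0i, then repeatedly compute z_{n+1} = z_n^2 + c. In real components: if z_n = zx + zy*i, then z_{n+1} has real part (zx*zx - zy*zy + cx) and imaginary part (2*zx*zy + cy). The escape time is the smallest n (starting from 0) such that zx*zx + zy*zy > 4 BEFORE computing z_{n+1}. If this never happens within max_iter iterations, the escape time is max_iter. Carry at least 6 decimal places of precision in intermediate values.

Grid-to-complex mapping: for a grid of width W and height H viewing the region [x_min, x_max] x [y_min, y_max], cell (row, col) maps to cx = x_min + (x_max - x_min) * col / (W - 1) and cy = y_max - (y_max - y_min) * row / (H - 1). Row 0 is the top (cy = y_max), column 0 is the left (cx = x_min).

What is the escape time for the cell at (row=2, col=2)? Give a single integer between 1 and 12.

z_0 = 0 + 0i, c = -0.6975 + -0.8550i
Iter 1: z = -0.6975 + -0.8550i, |z|^2 = 1.2175
Iter 2: z = -0.9420 + 0.3377i, |z|^2 = 1.0015
Iter 3: z = 0.0758 + -1.4913i, |z|^2 = 2.2297
Iter 4: z = -2.9157 + -1.0812i, |z|^2 = 9.6702
Escaped at iteration 4

Answer: 4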